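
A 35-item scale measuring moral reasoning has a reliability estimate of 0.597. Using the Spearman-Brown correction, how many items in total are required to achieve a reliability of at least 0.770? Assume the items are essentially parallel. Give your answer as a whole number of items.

Spearman-Brown solved for the length factor n:
n = r*(1 − r) / [ r (1 − r*) ]
n = 0.770 × (1 − 0.597) / [ 0.597 × (1 − 0.770) ]
n = 0.310310 / 0.137310 ≈ 2.2599
Items needed = n × 35 = 2.2599 × 35 ≈ 79.10 → round up to 80

80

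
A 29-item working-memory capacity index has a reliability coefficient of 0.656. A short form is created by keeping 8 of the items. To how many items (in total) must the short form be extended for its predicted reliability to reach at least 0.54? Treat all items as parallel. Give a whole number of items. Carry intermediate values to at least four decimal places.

18

Short-form reliability: n = 8/29 = 0.2759; r_8 = n·r/(1+(n−1)r) ≈ 0.3447
Then solve for n' with r_old = 0.3447, r_target = 0.54: n' = 0.54(1 − 0.3447)/[0.3447(1 − 0.54)] = 2.2317
Total items = 2.2317 × 8 = 17.85, rounded up to 18.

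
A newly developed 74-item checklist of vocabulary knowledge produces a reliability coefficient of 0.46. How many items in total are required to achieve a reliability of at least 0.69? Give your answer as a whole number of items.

Spearman-Brown solved for the length factor n:
n = r*(1 − r) / [ r (1 − r*) ]
n = 0.69 × (1 − 0.46) / [ 0.46 × (1 − 0.69) ]
  = 0.3726 / 0.1426 = 2.6129
So the test needs 2.6129 × 74 ≈ 193.35 items; rounding up, 194.

194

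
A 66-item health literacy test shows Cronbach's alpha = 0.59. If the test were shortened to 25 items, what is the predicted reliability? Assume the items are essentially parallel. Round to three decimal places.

0.353

n = 25/66 = 0.3788
Apply the Spearman-Brown prophecy formula, r' = nr / [1 + (n − 1)r]:
r_new = (0.3788 × 0.59) / (1 + (0.3788 − 1) × 0.59)
     = 0.2235 / 0.6335 = 0.3528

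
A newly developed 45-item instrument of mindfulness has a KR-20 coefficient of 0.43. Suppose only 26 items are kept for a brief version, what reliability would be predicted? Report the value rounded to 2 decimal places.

n = 26/45 = 0.5778
By Spearman-Brown, r_new = n r / (1 + (n − 1) r).
r_new = (0.5778 × 0.43) / (1 + (0.5778 − 1) × 0.43)
r_new = 0.2485 / 0.8185 ≈ 0.3036

0.30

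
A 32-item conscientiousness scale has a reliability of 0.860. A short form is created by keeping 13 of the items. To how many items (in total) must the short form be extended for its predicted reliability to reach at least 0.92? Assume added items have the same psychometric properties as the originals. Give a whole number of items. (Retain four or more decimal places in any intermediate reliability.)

Short-form reliability: n = 13/32 = 0.4062; r_13 = n·r/(1+(n−1)r) ≈ 0.7139
Length factor from the short form to reach 0.92: n' = 0.92(1 − 0.7139) / [0.7139(1 − 0.92)] ≈ 4.6087
Items = 4.6087 × 13 ≈ 59.91 → 60

60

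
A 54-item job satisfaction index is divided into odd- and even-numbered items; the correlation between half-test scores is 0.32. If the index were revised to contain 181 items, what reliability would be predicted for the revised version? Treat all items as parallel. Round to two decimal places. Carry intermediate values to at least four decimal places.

Full-test reliability from the split-half r: r_full = 2(0.32)/(1 + 0.32) = 0.4848
Then adjust to 181 items: n = 181/54 = 3.3519
r_new = n·r_full / (1 + (n − 1)·r_full) = 1.6250 / 2.1402 ≈ 0.7593

0.76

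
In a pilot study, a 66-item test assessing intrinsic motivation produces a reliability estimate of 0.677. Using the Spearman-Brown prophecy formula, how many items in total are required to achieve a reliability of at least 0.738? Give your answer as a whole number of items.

89

Rearranging the Spearman-Brown formula for n,
n = r*(1 − r) / [ r (1 − r*) ]
n = [0.738 × 0.323] / [0.677 × 0.262]
n = 0.238374 / 0.177374 ≈ 1.3439
So the test needs 1.3439 × 66 ≈ 88.70 items; rounding up, 89.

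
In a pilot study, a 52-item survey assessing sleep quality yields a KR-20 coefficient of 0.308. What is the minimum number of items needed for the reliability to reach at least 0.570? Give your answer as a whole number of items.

155

Spearman-Brown solved for the length factor n:
n = r*(1 − r) / [ r (1 − r*) ]
n = [0.570 × 0.692] / [0.308 × 0.430]
n = 0.394440 / 0.132440 ≈ 2.9783
So the test needs 2.9783 × 52 ≈ 154.87 items; rounding up, 155.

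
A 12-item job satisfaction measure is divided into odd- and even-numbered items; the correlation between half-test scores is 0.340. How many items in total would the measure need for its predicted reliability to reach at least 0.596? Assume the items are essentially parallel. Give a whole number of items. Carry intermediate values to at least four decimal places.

Corrected full-test reliability: r_full = 2 × 0.340 / (1 + 0.340) ≈ 0.5075
Solve Spearman-Brown for n: n = 0.596(1 − 0.5075) / [0.5075(1 − 0.596)] = 1.4316
Items = 1.4316 × 12 ≈ 17.18 → 18

18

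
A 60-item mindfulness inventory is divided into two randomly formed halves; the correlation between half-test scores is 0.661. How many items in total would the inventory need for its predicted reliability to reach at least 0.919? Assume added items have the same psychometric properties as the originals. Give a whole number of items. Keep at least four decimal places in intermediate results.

175

Corrected full-test reliability: r_full = 2 × 0.661 / (1 + 0.661) ≈ 0.7959
n = r_tgt(1 − r_full) / [r_full(1 − r_tgt)] = 0.919 × 0.2041 / (0.7959 × 0.081) ≈ 2.9095
Required items = 2.9095 × 60 = 174.57, so 175 items.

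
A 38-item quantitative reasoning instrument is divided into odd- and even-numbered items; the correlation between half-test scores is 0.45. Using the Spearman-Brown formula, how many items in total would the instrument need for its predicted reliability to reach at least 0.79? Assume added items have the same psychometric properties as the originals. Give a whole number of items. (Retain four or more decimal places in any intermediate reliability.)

88

Corrected full-test reliability: r_full = 2 × 0.45 / (1 + 0.45) ≈ 0.6207
Solve Spearman-Brown for n: n = 0.79(1 − 0.6207) / [0.6207(1 − 0.79)] = 2.2988
Required items = 2.2988 × 38 = 87.35, so 88 items.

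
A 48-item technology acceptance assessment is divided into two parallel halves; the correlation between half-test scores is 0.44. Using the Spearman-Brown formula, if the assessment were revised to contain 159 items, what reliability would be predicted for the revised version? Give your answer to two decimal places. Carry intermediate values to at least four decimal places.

0.84

Spearman-Brown correction (n = 2): r_full = 2·0.44/(1 + 0.44) = 0.6111
Length factor from 48 to 159 items: n = 159/48 = 3.3125
r_new = n·r_full / (1 + (n − 1)·r_full) = 2.0243 / 2.4132 ≈ 0.8388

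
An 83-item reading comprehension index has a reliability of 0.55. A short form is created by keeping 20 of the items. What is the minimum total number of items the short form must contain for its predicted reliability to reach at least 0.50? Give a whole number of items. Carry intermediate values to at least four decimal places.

68

Short-form reliability: n = 20/83 = 0.2410; r_20 = n·r/(1+(n−1)r) ≈ 0.2275
Length factor from the short form to reach 0.50: n' = 0.50(1 − 0.2275) / [0.2275(1 − 0.50)] ≈ 3.3956
Total items = 3.3956 × 20 = 67.91, rounded up to 68.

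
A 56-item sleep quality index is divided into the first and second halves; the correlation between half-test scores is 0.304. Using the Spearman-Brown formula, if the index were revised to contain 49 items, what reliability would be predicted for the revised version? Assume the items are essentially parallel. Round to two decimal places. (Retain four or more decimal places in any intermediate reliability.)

First correct the split-half correlation to full-test reliability: r_full = 2 × 0.304 / (1 + 0.304) ≈ 0.4663
Then adjust to 49 items: n = 49/56 = 0.8750
r_new = n·r_full / (1 + (n − 1)·r_full) = 0.4080 / 0.9417 ≈ 0.4333

0.43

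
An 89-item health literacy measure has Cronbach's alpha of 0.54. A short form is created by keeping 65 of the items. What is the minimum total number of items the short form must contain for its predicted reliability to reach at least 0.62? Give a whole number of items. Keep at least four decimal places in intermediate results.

First, r for the 65-item form: n = 65/89 = 0.7303, so r_65 = 0.7303·0.54/(1 + (0.7303 − 1)·0.54) = 0.4616
Then solve for n' with r_old = 0.4616, r_target = 0.62: n' = 0.62(1 − 0.4616)/[0.4616(1 − 0.62)] = 1.9030
Items = 1.9030 × 65 ≈ 123.70 → 124

124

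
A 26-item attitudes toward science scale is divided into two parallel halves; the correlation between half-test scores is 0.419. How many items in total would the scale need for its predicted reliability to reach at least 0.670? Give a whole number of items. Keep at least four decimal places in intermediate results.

Corrected full-test reliability: r_full = 2 × 0.419 / (1 + 0.419) ≈ 0.5906
Solve Spearman-Brown for n: n = 0.670(1 − 0.5906) / [0.5906(1 − 0.670)] = 1.4074
Required items = 1.4074 × 26 = 36.59, so 37 items.

37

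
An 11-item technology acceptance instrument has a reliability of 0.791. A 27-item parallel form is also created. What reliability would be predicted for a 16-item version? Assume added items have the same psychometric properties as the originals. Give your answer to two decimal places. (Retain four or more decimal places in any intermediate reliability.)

The 27-item form is not needed; work directly from the 11-item form with n = 16/11 = 1.4545.
r_{16} = n·r / (1 + (n − 1)·r) = 1.1505 / 1.3595 ≈ 0.8463

0.85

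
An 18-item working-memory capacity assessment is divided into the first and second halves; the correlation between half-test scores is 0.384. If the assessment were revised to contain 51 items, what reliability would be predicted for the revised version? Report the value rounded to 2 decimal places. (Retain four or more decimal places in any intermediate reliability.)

Spearman-Brown correction (n = 2): r_full = 2·0.384/(1 + 0.384) = 0.5549
Length factor from 18 to 51 items: n = 51/18 = 2.8333
r_new = n·r_full / (1 + (n − 1)·r_full) = 1.5722 / 2.0173 ≈ 0.7794

0.78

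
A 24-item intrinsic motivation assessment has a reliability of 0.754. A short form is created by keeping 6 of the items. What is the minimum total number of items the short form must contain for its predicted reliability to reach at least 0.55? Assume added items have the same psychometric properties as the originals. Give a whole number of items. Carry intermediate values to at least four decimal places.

Short-form reliability: n = 6/24 = 0.2500; r_6 = n·r/(1+(n−1)r) ≈ 0.4338
Then solve for n' with r_old = 0.4338, r_target = 0.55: n' = 0.55(1 − 0.4338)/[0.4338(1 − 0.55)] = 1.5953
Total items = 1.5953 × 6 = 9.57, rounded up to 10.

10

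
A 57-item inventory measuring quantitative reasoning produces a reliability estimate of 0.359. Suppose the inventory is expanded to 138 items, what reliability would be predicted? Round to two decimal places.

0.58

Length ratio n = 138/57 = 2.4211
By Spearman-Brown, r_new = n r / (1 + (n − 1) r).
r_new = 2.4211·0.359 / [1 + (2.4211 − 1)·0.359]
r_new = 0.8692 / 1.5102 ≈ 0.5756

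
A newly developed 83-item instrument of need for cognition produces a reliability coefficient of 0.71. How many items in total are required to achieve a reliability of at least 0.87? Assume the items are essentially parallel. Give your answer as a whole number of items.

n = 0.87(1 − 0.71) / [0.71(1 − 0.87)]
  = 0.2523 / 0.0923 = 2.7335
So the test needs 2.7335 × 83 ≈ 226.88 items; rounding up, 227.

227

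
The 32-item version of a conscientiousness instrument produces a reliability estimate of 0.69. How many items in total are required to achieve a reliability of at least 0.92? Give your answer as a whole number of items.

166

n = [0.92 × 0.31] / [0.69 × 0.08]
  = 0.2852 / 0.0552 = 5.1667
Items needed = n × 32 = 5.1667 × 32 ≈ 165.33 → round up to 166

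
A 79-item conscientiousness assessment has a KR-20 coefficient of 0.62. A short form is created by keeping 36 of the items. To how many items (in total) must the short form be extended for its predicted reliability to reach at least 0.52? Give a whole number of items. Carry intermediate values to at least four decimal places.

53

First, r for the 36-item form: n = 36/79 = 0.4557, so r_36 = 0.4557·0.62/(1 + (0.4557 − 1)·0.62) = 0.4264
Length factor from the short form to reach 0.52: n' = 0.52(1 − 0.4264) / [0.4264(1 − 0.52)] ≈ 1.4573
Items = 1.4573 × 36 ≈ 52.46 → 53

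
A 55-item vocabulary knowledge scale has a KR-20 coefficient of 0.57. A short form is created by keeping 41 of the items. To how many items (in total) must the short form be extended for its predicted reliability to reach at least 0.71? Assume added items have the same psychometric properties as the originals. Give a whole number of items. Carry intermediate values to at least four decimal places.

102

Short-form reliability: n = 41/55 = 0.7455; r_41 = n·r/(1+(n−1)r) ≈ 0.4970
Length factor from the short form to reach 0.71: n' = 0.71(1 − 0.4970) / [0.4970(1 − 0.71)] ≈ 2.4778
Total items = 2.4778 × 41 = 101.59, rounded up to 102.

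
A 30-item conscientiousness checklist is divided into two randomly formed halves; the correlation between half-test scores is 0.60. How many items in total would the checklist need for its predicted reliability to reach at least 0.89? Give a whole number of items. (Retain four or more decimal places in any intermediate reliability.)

Corrected full-test reliability: r_full = 2 × 0.60 / (1 + 0.60) ≈ 0.7500
Solve Spearman-Brown for n: n = 0.89(1 − 0.7500) / [0.7500(1 − 0.89)] = 2.6970
Required items = 2.6970 × 30 = 80.91, so 81 items.

81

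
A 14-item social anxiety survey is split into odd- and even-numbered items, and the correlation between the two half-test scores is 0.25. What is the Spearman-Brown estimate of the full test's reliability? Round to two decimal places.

0.40

The full test is twice the length of either half (n = 2).
r_full = 2(0.25) / (1 + 0.25)
r_full = 0.5000 / 1.2500 ≈ 0.4000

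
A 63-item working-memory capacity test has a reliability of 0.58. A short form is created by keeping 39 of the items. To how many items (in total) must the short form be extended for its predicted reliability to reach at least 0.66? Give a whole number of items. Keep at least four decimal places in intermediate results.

First, r for the 39-item form: n = 39/63 = 0.6190, so r_39 = 0.6190·0.58/(1 + (0.6190 − 1)·0.58) = 0.4609
Then solve for n' with r_old = 0.4609, r_target = 0.66: n' = 0.66(1 − 0.4609)/[0.4609(1 − 0.66)] = 2.2705
Total items = 2.2705 × 39 = 88.55, rounded up to 89.

89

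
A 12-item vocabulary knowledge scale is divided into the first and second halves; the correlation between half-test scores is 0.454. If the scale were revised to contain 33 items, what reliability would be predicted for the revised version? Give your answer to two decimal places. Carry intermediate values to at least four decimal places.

Spearman-Brown correction (n = 2): r_full = 2·0.454/(1 + 0.454) = 0.6245
Then adjust to 33 items: n = 33/12 = 2.7500
r_new = n·r_full / (1 + (n − 1)·r_full) = 1.7174 / 2.0929 ≈ 0.8206

0.82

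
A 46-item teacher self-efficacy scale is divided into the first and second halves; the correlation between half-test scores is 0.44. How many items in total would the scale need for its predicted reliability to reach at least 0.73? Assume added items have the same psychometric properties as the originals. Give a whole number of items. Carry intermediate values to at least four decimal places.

80

r_full = 2(0.44)/(1 + 0.44) = 0.6111
Solve Spearman-Brown for n: n = 0.73(1 − 0.6111) / [0.6111(1 − 0.73)] = 1.7206
Required items = 1.7206 × 46 = 79.15, so 80 items.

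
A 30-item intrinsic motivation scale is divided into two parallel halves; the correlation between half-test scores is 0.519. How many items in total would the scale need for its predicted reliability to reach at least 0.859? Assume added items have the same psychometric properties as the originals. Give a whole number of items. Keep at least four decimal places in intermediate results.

Corrected full-test reliability: r_full = 2 × 0.519 / (1 + 0.519) ≈ 0.6833
Solve Spearman-Brown for n: n = 0.859(1 − 0.6833) / [0.6833(1 − 0.859)] = 2.8236
Required items = 2.8236 × 30 = 84.71, so 85 items.

85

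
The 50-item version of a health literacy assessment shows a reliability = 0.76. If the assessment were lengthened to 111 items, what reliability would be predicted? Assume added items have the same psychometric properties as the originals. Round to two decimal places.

0.88

n = 111/50 = 2.22
r_new = (2.22 × 0.76) / (1 + (2.22 − 1) × 0.76)
r_new = 1.6872 / 1.9272 ≈ 0.8755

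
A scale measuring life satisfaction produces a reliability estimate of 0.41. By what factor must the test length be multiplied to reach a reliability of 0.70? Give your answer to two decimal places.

3.36

Invert Spearman-Brown to solve for n:
n = r_target (1 − r_old) / [ r_old (1 − r_target) ]
n = 0.70 × (1 − 0.41) / [ 0.41 × (1 − 0.70) ]
n = 0.4130 / 0.1230 ≈ 3.3577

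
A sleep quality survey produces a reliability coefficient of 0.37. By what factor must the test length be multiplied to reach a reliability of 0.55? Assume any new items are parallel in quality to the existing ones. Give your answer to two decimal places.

2.08

n = 0.55 × (1 − 0.37) / [ 0.37 × (1 − 0.55) ]
n = 0.3465 / 0.1665 ≈ 2.0811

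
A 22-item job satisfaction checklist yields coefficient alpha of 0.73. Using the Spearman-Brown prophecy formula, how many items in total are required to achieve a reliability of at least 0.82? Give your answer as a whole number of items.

Rearranging the Spearman-Brown formula for n,
n = r*(1 − r) / [ r (1 − r*) ]
n = [0.82 × 0.27] / [0.73 × 0.18]
n = 0.2214 / 0.1314 ≈ 1.6849
1.6849 × 22 = 37.07 → 38 items

38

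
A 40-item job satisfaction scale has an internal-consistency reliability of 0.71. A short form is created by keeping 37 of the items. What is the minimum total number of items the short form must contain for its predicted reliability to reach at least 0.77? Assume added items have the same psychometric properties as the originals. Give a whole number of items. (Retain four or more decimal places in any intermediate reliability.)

First, r for the 37-item form: n = 37/40 = 0.9250, so r_37 = 0.9250·0.71/(1 + (0.9250 − 1)·0.71) = 0.6937
Length factor from the short form to reach 0.77: n' = 0.77(1 − 0.6937) / [0.6937(1 − 0.77)] ≈ 1.4782
Items = 1.4782 × 37 ≈ 54.69 → 55

55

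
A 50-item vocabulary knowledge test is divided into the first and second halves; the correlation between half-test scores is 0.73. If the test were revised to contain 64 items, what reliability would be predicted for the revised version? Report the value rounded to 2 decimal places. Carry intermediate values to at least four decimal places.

Spearman-Brown correction (n = 2): r_full = 2·0.73/(1 + 0.73) = 0.8439
Then adjust to 64 items: n = 64/50 = 1.2800
r_new = n·r_full / (1 + (n − 1)·r_full) = 1.0802 / 1.2363 ≈ 0.8737

0.87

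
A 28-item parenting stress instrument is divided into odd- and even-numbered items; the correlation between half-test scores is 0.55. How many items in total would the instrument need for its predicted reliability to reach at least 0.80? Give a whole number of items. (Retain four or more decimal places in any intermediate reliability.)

46

r_full = 2(0.55)/(1 + 0.55) = 0.7097
Solve Spearman-Brown for n: n = 0.80(1 − 0.7097) / [0.7097(1 − 0.80)] = 1.6362
Required items = 1.6362 × 28 = 45.81, so 46 items.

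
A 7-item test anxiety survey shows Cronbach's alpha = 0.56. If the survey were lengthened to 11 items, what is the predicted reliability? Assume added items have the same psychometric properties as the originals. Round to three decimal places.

0.667

The new length is 11/7 = 1.5714 times the old.
r_new = 1.5714·0.56 / [1 + (1.5714 − 1)·0.56]
     = 0.8800 / 1.3200 = 0.6667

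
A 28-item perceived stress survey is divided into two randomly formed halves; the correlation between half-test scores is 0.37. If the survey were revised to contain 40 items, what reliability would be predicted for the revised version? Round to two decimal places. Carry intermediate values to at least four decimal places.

First correct the split-half correlation to full-test reliability: r_full = 2 × 0.37 / (1 + 0.37) ≈ 0.5401
Then adjust to 40 items: n = 40/28 = 1.4286
r_new = n·r_full / (1 + (n − 1)·r_full) = 0.7716 / 1.2315 ≈ 0.6266

0.63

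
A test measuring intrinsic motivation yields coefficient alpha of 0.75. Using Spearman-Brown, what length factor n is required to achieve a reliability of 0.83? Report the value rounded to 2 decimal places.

1.63

n = 0.83(1 − 0.75) / [0.75(1 − 0.83)]
n = 0.2075 / 0.1275 ≈ 1.6275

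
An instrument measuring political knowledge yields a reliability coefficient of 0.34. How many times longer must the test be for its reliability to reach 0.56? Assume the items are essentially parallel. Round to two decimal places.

2.47

n = 0.56 × (1 − 0.34) / [ 0.34 × (1 − 0.56) ]
n = 0.3696 / 0.1496 ≈ 2.4706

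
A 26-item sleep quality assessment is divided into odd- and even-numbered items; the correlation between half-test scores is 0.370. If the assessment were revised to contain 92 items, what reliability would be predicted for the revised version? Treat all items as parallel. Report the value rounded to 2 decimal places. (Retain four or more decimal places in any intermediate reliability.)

0.81

Full-test reliability from the split-half r: r_full = 2(0.370)/(1 + 0.370) = 0.5401
Length factor from 26 to 92 items: n = 92/26 = 3.5385
r_new = n·r_full / (1 + (n − 1)·r_full) = 1.9111 / 2.3710 ≈ 0.8060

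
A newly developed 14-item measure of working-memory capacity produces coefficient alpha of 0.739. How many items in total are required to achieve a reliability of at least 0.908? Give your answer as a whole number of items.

49

Spearman-Brown solved for the length factor n:
n = r_target (1 − r_old) / [ r_old (1 − r_target) ]
n = [0.908 × 0.261] / [0.739 × 0.092]
n = 0.236988 / 0.067988 ≈ 3.4857
So the test needs 3.4857 × 14 ≈ 48.80 items; rounding up, 49.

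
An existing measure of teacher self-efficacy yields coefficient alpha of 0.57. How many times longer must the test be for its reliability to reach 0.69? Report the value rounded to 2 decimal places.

Spearman-Brown solved for the length factor n:
n = r_target (1 − r_old) / [ r_old (1 − r_target) ]
n = 0.69(1 − 0.57) / [0.57(1 − 0.69)]
  = 0.2967 / 0.1767 = 1.6791

1.68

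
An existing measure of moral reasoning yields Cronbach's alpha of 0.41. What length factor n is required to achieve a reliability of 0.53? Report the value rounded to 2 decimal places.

Rearranging the Spearman-Brown formula for n,
n = r_target (1 − r_old) / [ r_old (1 − r_target) ]
n = [0.53 × 0.59] / [0.41 × 0.47]
n = 0.3127 / 0.1927 ≈ 1.6227

1.62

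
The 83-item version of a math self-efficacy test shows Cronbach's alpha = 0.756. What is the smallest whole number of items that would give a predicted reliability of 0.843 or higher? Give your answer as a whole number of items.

Rearranging the Spearman-Brown formula for n,
n = r_target (1 − r_old) / [ r_old (1 − r_target) ]
n = [0.843 × 0.244] / [0.756 × 0.157]
  = 0.205692 / 0.118692 = 1.7330
So the test needs 1.7330 × 83 ≈ 143.84 items; rounding up, 144.

144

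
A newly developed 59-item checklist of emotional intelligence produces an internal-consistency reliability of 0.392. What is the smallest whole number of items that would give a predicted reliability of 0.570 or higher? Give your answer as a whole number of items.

n = [0.570 × 0.608] / [0.392 × 0.430]
  = 0.346560 / 0.168560 = 2.0560
Items needed = n × 59 = 2.0560 × 59 ≈ 121.30 → round up to 122

122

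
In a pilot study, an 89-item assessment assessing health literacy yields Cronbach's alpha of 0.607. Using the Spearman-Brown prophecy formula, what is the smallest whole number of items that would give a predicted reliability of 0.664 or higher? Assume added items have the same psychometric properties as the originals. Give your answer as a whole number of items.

114

n = [0.664 × 0.393] / [0.607 × 0.336]
  = 0.260952 / 0.203952 = 1.2795
1.2795 × 89 = 113.88 → 114 items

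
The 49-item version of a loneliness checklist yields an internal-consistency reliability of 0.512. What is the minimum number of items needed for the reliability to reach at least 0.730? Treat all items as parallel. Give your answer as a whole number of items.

n = [0.730 × 0.488] / [0.512 × 0.270]
n = 0.356240 / 0.138240 ≈ 2.5770
So the test needs 2.5770 × 49 ≈ 126.27 items; rounding up, 127.

127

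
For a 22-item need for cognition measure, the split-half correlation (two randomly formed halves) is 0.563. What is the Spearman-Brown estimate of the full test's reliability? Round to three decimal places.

0.720

Each half is half the length of the full test, so the full test is n = 2 times a half.
r_full = 2(0.563) / (1 + 0.563)
       = 1.1260 / 1.5630 = 0.7204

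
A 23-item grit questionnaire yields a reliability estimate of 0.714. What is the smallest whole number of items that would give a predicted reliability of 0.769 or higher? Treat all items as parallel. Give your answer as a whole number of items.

31

n = 0.769 × (1 − 0.714) / [ 0.714 × (1 − 0.769) ]
  = 0.219934 / 0.164934 = 1.3335
So the test needs 1.3335 × 23 ≈ 30.67 items; rounding up, 31.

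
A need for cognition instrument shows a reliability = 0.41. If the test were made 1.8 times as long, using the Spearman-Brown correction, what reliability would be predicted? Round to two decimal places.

0.56

r_new = 1.8·0.41 / [1 + (1.8 − 1)·0.41]
     = 0.7380 / 1.3280 = 0.5557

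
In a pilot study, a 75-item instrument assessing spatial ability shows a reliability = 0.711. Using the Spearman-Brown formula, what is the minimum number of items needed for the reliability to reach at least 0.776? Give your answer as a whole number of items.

106

Invert Spearman-Brown to solve for n:
n = r_target (1 − r_old) / [ r_old (1 − r_target) ]
n = 0.776 × (1 − 0.711) / [ 0.711 × (1 − 0.776) ]
n = 0.224264 / 0.159264 ≈ 1.4081
Items needed = n × 75 = 1.4081 × 75 ≈ 105.61 → round up to 106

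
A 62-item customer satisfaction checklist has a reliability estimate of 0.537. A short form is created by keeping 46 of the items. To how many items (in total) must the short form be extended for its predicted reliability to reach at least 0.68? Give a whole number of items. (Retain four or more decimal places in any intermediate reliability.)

Short-form reliability: n = 46/62 = 0.7419; r_46 = n·r/(1+(n−1)r) ≈ 0.4625
Length factor from the short form to reach 0.68: n' = 0.68(1 − 0.4625) / [0.4625(1 − 0.68)] ≈ 2.4696
Items = 2.4696 × 46 ≈ 113.60 → 114

114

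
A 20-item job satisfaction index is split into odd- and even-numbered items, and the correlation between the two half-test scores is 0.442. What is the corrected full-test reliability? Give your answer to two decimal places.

r_full = 2r_hh / (1 + r_hh) = 2 × 0.442 / (1 + 0.442)
r_full = 0.8840 / 1.4420 ≈ 0.6130

0.61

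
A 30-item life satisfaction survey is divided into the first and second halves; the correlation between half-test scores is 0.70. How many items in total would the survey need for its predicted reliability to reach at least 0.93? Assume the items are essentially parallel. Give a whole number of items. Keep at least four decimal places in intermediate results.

r_full = 2(0.70)/(1 + 0.70) = 0.8235
Solve Spearman-Brown for n: n = 0.93(1 − 0.8235) / [0.8235(1 − 0.93)] = 2.8475
Items = 2.8475 × 30 ≈ 85.43 → 86

86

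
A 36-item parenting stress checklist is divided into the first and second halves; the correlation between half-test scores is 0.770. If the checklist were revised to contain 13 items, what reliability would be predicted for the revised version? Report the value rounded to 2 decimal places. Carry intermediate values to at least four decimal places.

Spearman-Brown correction (n = 2): r_full = 2·0.770/(1 + 0.770) = 0.8701
Then adjust to 13 items: n = 13/36 = 0.3611
r_new = n·r_full / (1 + (n − 1)·r_full) = 0.3142 / 0.4441 ≈ 0.7075

0.71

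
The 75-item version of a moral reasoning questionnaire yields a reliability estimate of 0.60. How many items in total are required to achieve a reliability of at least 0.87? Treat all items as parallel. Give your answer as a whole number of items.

335

n = 0.87 × (1 − 0.60) / [ 0.60 × (1 − 0.87) ]
n = 0.3480 / 0.0780 ≈ 4.4615
So the test needs 4.4615 × 75 ≈ 334.61 items; rounding up, 335.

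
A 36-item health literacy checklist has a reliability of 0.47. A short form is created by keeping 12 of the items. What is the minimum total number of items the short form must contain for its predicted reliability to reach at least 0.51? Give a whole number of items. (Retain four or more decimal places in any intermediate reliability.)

First, r for the 12-item form: n = 12/36 = 0.3333, so r_12 = 0.3333·0.47/(1 + (0.3333 − 1)·0.47) = 0.2281
Then solve for n' with r_old = 0.2281, r_target = 0.51: n' = 0.51(1 − 0.2281)/[0.2281(1 − 0.51)] = 3.5222
Items = 3.5222 × 12 ≈ 42.27 → 43

43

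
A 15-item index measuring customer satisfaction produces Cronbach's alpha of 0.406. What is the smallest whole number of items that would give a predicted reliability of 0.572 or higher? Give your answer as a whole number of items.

30

n = [0.572 × 0.594] / [0.406 × 0.428]
n = 0.339768 / 0.173768 ≈ 1.9553
Items needed = n × 15 = 1.9553 × 15 ≈ 29.33 → round up to 30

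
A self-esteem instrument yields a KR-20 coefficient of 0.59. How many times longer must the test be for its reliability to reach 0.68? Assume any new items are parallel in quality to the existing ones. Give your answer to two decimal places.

1.48

Invert Spearman-Brown to solve for n:
n = r*(1 − r) / [ r (1 − r*) ]
n = [0.68 × 0.41] / [0.59 × 0.32]
n = 0.2788 / 0.1888 ≈ 1.4767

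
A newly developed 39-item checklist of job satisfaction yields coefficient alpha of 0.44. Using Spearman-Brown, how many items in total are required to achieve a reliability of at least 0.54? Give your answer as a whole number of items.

Invert Spearman-Brown to solve for n:
n = r_target (1 − r_old) / [ r_old (1 − r_target) ]
n = 0.54 × (1 − 0.44) / [ 0.44 × (1 − 0.54) ]
n = 0.3024 / 0.2024 ≈ 1.4941
1.4941 × 39 = 58.27 → 59 items

59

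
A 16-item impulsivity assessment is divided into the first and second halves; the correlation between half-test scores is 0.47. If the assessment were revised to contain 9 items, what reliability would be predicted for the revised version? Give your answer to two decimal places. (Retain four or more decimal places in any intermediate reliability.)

Spearman-Brown correction (n = 2): r_full = 2·0.47/(1 + 0.47) = 0.6395
Then adjust to 9 items: n = 9/16 = 0.5625
r_new = n·r_full / (1 + (n − 1)·r_full) = 0.3597 / 0.7202 ≈ 0.4994

0.50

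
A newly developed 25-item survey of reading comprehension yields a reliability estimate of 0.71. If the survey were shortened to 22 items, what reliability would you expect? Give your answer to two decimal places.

0.68

Length ratio n = 22/25 = 0.88
By Spearman-Brown, r_new = n r / (1 + (n − 1) r).
r_new = 0.88·0.71 / [1 + (0.88 − 1)·0.71]
     = 0.6248 / 0.9148 = 0.6830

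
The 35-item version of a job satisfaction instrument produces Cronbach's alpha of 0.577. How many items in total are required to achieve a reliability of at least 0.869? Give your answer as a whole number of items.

Spearman-Brown solved for the length factor n:
n = r_target (1 − r_old) / [ r_old (1 − r_target) ]
n = [0.869 × 0.423] / [0.577 × 0.131]
n = 0.367587 / 0.075587 ≈ 4.8631
So the test needs 4.8631 × 35 ≈ 170.21 items; rounding up, 171.

171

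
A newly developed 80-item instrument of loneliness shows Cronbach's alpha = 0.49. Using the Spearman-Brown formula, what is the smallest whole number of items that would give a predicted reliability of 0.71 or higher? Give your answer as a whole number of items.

Spearman-Brown solved for the length factor n:
n = r_target (1 − r_old) / [ r_old (1 − r_target) ]
n = [0.71 × 0.51] / [0.49 × 0.29]
  = 0.3621 / 0.1421 = 2.5482
So the test needs 2.5482 × 80 ≈ 203.86 items; rounding up, 204.

204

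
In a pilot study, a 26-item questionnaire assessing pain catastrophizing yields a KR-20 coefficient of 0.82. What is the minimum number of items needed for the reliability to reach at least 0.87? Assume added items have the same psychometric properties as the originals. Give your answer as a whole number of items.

Spearman-Brown solved for the length factor n:
n = r*(1 − r) / [ r (1 − r*) ]
n = 0.87 × (1 − 0.82) / [ 0.82 × (1 − 0.87) ]
n = 0.1566 / 0.1066 ≈ 1.4690
Items needed = n × 26 = 1.4690 × 26 ≈ 38.19 → round up to 39

39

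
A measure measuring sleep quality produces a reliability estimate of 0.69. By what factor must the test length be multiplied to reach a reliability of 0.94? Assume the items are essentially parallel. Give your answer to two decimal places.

7.04

Invert Spearman-Brown to solve for n:
n = r*(1 − r) / [ r (1 − r*) ]
n = 0.94(1 − 0.69) / [0.69(1 − 0.94)]
  = 0.2914 / 0.0414 = 7.0386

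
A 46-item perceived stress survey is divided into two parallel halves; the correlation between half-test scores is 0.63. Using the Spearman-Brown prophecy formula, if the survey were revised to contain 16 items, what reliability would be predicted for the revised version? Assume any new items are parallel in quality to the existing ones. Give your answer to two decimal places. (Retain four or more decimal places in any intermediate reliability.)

0.54

Spearman-Brown correction (n = 2): r_full = 2·0.63/(1 + 0.63) = 0.7730
Length factor from 46 to 16 items: n = 16/46 = 0.3478
r_new = n·r_full / (1 + (n − 1)·r_full) = 0.2688 / 0.4958 ≈ 0.5422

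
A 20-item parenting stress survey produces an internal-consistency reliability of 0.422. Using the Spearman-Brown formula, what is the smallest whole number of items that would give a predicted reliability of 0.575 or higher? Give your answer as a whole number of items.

38

n = [0.575 × 0.578] / [0.422 × 0.425]
  = 0.332350 / 0.179350 = 1.8531
Items needed = n × 20 = 1.8531 × 20 ≈ 37.06 → round up to 38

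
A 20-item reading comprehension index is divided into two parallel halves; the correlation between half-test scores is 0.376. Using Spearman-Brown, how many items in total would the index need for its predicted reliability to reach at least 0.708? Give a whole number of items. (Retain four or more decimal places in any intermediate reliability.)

41

Corrected full-test reliability: r_full = 2 × 0.376 / (1 + 0.376) ≈ 0.5465
n = r_tgt(1 − r_full) / [r_full(1 − r_tgt)] = 0.708 × 0.4535 / (0.5465 × 0.292) ≈ 2.0120
Items = 2.0120 × 20 ≈ 40.24 → 41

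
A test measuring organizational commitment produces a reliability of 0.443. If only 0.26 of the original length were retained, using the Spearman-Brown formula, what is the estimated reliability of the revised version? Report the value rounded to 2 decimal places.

Apply the Spearman-Brown prophecy formula, r' = nr / [1 + (n − 1)r]:
r_new = 0.26·0.443 / [1 + (0.26 − 1)·0.443]
     = 0.1152 / 0.6722 = 0.1714

0.17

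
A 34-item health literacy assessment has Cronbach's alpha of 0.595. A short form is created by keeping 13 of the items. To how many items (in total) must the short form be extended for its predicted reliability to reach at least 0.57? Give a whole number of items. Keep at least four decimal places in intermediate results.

31

Short-form reliability: n = 13/34 = 0.3824; r_13 = n·r/(1+(n−1)r) ≈ 0.3597
Length factor from the short form to reach 0.57: n' = 0.57(1 − 0.3597) / [0.3597(1 − 0.57)] ≈ 2.3597
Total items = 2.3597 × 13 = 30.68, rounded up to 31.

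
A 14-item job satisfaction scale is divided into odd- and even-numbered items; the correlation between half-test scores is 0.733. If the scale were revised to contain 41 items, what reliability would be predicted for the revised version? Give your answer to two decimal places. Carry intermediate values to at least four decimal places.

0.94

First correct the split-half correlation to full-test reliability: r_full = 2 × 0.733 / (1 + 0.733) ≈ 0.8459
Then adjust to 41 items: n = 41/14 = 2.9286
r_new = n·r_full / (1 + (n − 1)·r_full) = 2.4773 / 2.6314 ≈ 0.9414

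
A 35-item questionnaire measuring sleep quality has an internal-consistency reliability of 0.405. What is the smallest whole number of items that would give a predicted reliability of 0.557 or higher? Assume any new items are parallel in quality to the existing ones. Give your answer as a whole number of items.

Spearman-Brown solved for the length factor n:
n = r*(1 − r) / [ r (1 − r*) ]
n = 0.557(1 − 0.405) / [0.405(1 − 0.557)]
  = 0.331415 / 0.179415 = 1.8472
1.8472 × 35 = 64.65 → 65 items

65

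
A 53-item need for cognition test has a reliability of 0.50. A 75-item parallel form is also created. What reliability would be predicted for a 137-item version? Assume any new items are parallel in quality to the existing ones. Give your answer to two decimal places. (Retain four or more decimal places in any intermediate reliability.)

Only the ratio of lengths matters: n = 137/53 = 2.5849
r_{137} = n·r / (1 + (n − 1)·r) = 1.2925 / 1.7925 ≈ 0.7211

0.72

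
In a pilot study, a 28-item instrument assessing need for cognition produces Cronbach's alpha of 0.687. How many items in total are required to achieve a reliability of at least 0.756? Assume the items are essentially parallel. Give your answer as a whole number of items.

n = 0.756(1 − 0.687) / [0.687(1 − 0.756)]
n = 0.236628 / 0.167628 ≈ 1.4116
Items needed = n × 28 = 1.4116 × 28 ≈ 39.52 → round up to 40

40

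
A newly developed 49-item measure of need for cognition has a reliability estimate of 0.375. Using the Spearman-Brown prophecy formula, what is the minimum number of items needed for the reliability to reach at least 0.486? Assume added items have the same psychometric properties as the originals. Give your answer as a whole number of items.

Invert Spearman-Brown to solve for n:
n = r*(1 − r) / [ r (1 − r*) ]
n = 0.486 × (1 − 0.375) / [ 0.375 × (1 − 0.486) ]
n = 0.303750 / 0.192750 ≈ 1.5759
1.5759 × 49 = 77.22 → 78 items

78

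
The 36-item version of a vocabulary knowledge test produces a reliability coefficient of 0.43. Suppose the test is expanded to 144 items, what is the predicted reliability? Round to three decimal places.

The new length is 144/36 = 4 times the old.
Spearman-Brown: r_new = n·r / (1 + (n − 1)·r)
r_new = 4·0.43 / [1 + (4 − 1)·0.43]
     = 1.7200 / 2.2900 = 0.7511

0.751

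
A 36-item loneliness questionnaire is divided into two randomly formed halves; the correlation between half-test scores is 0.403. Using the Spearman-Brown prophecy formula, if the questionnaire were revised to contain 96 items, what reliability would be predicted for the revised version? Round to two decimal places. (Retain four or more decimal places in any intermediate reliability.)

0.78

First correct the split-half correlation to full-test reliability: r_full = 2 × 0.403 / (1 + 0.403) ≈ 0.5745
Length factor from 36 to 96 items: n = 96/36 = 2.6667
r_new = n·r_full / (1 + (n − 1)·r_full) = 1.5320 / 1.9575 ≈ 0.7826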